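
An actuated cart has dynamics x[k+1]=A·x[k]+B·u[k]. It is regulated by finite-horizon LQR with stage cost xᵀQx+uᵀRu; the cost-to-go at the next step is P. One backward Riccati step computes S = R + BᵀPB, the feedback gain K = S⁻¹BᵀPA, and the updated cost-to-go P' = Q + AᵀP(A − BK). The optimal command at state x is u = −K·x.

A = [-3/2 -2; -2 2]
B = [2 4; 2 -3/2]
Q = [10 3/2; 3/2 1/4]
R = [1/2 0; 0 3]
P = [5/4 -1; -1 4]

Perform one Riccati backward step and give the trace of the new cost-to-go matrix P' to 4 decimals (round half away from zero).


12.2736

BᵀP = [0.5000 6.0000; 6.5000 -10.0000]
S = R + BᵀPB = [1/2 0; 0 3] + [13.0000 -7.0000; -7.0000 41.0000] = [13.5000 -7.0000; -7.0000 44.0000]
BᵀPA = [-12.7500 11.0000; 10.2500 -33.0000]
K = S⁻¹·BᵀPA = [-0.8977 0.4642; 0.0901 -0.6761]
A−BK = [-0.0651 -0.2239; -0.0694 0.0573]
AᵀP(A−BK) = [0.4428 -0.4007; -0.4007 1.5807]
P' = Q + AᵀP(A−BK) = [10.4428 1.0993; 1.0993 1.8307]
tr(P') = 12.2736


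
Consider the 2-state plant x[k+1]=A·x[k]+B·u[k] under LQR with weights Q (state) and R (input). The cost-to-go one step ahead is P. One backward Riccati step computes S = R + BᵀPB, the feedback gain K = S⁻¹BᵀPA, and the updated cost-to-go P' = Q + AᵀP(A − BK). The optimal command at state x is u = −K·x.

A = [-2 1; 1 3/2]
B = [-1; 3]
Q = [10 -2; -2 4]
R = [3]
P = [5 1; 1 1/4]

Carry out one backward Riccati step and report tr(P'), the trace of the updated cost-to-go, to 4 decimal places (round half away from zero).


34.1765

BᵀP = [-2.0000 -0.2500]
S = R + BᵀPB = [3] + [1.2500] = [4.2500]
BᵀPA = [3.7500 -2.3750]
K = S⁻¹·BᵀPA = [0.8824 -0.5588]
A−BK = [-1.1176 0.4412; -1.6471 3.1765]
AᵀP(A−BK) = [12.9412 -9.5294; -9.5294 7.2353]
P' = Q + AᵀP(A−BK) = [22.9412 -11.5294; -11.5294 11.2353]
tr(P') = 34.1765


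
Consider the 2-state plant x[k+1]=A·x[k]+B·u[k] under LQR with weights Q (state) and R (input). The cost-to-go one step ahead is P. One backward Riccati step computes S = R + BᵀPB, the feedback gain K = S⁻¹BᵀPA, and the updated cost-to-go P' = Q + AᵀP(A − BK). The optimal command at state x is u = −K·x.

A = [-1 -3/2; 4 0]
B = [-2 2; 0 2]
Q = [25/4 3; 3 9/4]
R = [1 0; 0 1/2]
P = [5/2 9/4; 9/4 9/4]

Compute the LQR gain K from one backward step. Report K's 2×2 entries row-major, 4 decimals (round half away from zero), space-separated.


0.3107 0.2039 0.8641 -0.2767

BᵀP = [-5.0000 -4.5000; 9.5000 9.0000]
S = R + BᵀPB = [1 0; 0 1/2] + [10.0000 -19.0000; -19.0000 37.0000] = [11.0000 -19.0000; -19.0000 37.5000]
BᵀPA = [-13.0000 7.5000; 26.5000 -14.2500]
K = S⁻¹·BᵀPA = [0.3107 0.2039; 0.8641 -0.2767]
A−BK = [-2.1068 -0.5388; 2.2718 0.5534]
AᵀP(A−BK) = [1.6408 0.2330; 0.2330 0.1529]
P' = Q + AᵀP(A−BK) = [7.8908 3.2330; 3.2330 2.4029]
tr(P') = 10.2937


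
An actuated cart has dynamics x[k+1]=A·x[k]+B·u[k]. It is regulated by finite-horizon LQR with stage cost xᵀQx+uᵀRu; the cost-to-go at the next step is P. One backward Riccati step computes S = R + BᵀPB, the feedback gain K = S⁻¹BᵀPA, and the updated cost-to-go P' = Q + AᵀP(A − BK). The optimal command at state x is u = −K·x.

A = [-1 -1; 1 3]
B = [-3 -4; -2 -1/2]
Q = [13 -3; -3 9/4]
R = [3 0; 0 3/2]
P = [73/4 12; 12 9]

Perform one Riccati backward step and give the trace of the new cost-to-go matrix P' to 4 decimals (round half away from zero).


21.6142

BᵀP = [-78.7500 -54.0000; -79.0000 -52.5000]
S = R + BᵀPB = [3 0; 0 3/2] + [344.2500 342.0000; 342.0000 342.2500] = [347.2500 342.0000; 342.0000 343.7500]
BᵀPA = [24.7500 -83.2500; 26.5000 -78.5000]
K = S⁻¹·BᵀPA = [-0.2310 -0.7366; 0.3069 0.5045]
A−BK = [-0.4653 -1.1919; 0.6914 1.7790]
AᵀP(A−BK) = [0.8340 2.1120; 2.1120 5.5302]
P' = Q + AᵀP(A−BK) = [13.8340 -0.8880; -0.8880 7.7802]
tr(P') = 21.6142


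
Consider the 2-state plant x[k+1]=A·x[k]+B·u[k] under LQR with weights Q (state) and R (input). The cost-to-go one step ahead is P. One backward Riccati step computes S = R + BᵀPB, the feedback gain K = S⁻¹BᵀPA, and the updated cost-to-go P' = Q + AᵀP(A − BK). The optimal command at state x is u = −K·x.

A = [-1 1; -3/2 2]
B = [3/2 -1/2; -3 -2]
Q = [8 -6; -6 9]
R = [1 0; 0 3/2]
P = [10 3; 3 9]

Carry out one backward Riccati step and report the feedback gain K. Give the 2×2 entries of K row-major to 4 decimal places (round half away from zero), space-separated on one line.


BᵀP = [6.0000 -22.5000; -11.0000 -19.5000]
S = R + BᵀPB = [1 0; 0 3/2] + [76.5000 42.0000; 42.0000 44.5000] = [77.5000 42.0000; 42.0000 46.0000]
BᵀPA = [27.7500 -39.0000; 40.2500 -50.0000]
K = S⁻¹·BᵀPA = [-0.2299 0.1699; 1.0849 -1.2421]
A−BK = [-0.1127 0.1241; -0.0199 0.0255]
AᵀP(A−BK) = [1.9624 -2.2208; -2.2208 2.5219]
P' = Q + AᵀP(A−BK) = [9.9624 -8.2208; -8.2208 11.5219]
tr(P') = 21.4843

-0.2299 0.1699 1.0849 -1.2421


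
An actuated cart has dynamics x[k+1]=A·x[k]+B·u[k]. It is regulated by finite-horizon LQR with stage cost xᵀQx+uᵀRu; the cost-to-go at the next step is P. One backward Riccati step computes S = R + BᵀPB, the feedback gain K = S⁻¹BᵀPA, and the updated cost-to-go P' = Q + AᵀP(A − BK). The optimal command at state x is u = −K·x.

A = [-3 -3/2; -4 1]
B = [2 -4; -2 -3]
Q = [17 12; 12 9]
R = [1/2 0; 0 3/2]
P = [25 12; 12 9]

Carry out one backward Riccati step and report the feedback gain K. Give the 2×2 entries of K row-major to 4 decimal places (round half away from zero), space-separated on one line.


0.4770 -0.5936 0.9944 0.0734

BᵀP = [26.0000 6.0000; -136.0000 -75.0000]
S = R + BᵀPB = [1/2 0; 0 3/2] + [40.0000 -122.0000; -122.0000 769.0000] = [40.5000 -122.0000; -122.0000 770.5000]
BᵀPA = [-102.0000 -33.0000; 708.0000 129.0000]
K = S⁻¹·BᵀPA = [0.4770 -0.5936; 0.9944 0.0734]
A−BK = [0.0237 -0.0190; -0.0628 0.0331]
AᵀP(A−BK) = [1.6109 -0.0383; -0.0383 0.1881]
P' = Q + AᵀP(A−BK) = [18.6109 11.9617; 11.9617 9.1881]
tr(P') = 27.7989


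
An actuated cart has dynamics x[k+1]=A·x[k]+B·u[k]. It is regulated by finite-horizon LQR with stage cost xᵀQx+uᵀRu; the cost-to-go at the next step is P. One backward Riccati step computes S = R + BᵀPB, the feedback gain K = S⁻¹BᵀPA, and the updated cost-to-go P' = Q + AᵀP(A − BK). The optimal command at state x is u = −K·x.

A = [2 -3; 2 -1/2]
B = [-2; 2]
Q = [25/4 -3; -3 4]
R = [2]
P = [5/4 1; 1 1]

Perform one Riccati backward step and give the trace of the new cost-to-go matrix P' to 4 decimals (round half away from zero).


40.6667

BᵀP = [-0.5000 0.0000]
S = R + BᵀPB = [2] + [1.0000] = [3.0000]
BᵀPA = [-1.0000 1.5000]
K = S⁻¹·BᵀPA = [-0.3333 0.5000]
A−BK = [1.3333 -2.0000; 2.6667 -1.5000]
AᵀP(A−BK) = [16.6667 -15.0000; -15.0000 13.7500]
P' = Q + AᵀP(A−BK) = [22.9167 -18.0000; -18.0000 17.7500]
tr(P') = 40.6667


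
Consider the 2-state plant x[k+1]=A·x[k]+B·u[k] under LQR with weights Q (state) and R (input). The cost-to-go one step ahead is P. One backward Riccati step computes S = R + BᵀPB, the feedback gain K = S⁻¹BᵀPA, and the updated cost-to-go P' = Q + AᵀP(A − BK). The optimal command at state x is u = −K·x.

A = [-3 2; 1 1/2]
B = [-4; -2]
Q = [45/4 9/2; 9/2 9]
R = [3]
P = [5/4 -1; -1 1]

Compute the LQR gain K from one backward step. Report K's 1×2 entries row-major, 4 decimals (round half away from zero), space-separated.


BᵀP = [-3.0000 2.0000]
S = R + BᵀPB = [3] + [8.0000] = [11.0000]
BᵀPA = [11.0000 -5.0000]
K = S⁻¹·BᵀPA = [1.0000 -0.4545]
A−BK = [1.0000 0.1818; 3.0000 -0.4091]
AᵀP(A−BK) = [7.2500 -2.5000; -2.5000 0.9773]
P' = Q + AᵀP(A−BK) = [18.5000 2.0000; 2.0000 9.9773]
tr(P') = 28.4773

1.0000 -0.4545


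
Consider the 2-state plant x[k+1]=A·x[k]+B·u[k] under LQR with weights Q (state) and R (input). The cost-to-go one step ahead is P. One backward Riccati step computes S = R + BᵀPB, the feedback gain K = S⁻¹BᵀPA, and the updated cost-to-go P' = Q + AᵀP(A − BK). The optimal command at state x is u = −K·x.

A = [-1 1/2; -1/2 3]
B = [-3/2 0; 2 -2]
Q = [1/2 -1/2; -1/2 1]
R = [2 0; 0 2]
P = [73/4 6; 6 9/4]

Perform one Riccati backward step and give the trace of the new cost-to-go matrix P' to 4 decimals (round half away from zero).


BᵀP = [-15.3750 -4.5000; -12.0000 -4.5000]
S = R + BᵀPB = [2 0; 0 2] + [14.0625 9.0000; 9.0000 9.0000] = [16.0625 9.0000; 9.0000 11.0000]
BᵀPA = [17.6250 -21.1875; 14.2500 -19.5000]
K = S⁻¹·BᵀPA = [0.6858 -0.6016; 0.7343 -1.2805]
A−BK = [0.0287 -0.4024; -0.4030 1.6421]
AᵀP(A−BK) = [2.2607 -3.1497; -3.1497 5.0963]
P' = Q + AᵀP(A−BK) = [2.7607 -3.6497; -3.6497 6.0963]
tr(P') = 8.8570

8.8570


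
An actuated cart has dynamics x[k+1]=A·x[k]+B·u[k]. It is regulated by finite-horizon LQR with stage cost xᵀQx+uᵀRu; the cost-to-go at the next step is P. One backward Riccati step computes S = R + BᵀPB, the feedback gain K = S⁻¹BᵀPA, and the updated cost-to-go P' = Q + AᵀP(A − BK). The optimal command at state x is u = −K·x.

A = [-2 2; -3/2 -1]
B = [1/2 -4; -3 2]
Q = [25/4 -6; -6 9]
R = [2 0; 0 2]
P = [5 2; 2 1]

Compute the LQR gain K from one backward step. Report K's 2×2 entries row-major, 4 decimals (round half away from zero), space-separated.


0.5474 -0.0421 0.6579 -0.4737

BᵀP = [-3.5000 -2.0000; -16.0000 -6.0000]
S = R + BᵀPB = [2 0; 0 2] + [4.2500 10.0000; 10.0000 52.0000] = [6.2500 10.0000; 10.0000 54.0000]
BᵀPA = [10.0000 -5.0000; 41.0000 -26.0000]
K = S⁻¹·BᵀPA = [0.5474 -0.0421; 0.6579 -0.4737]
A−BK = [0.3579 0.1263; -1.1737 -0.1789]
AᵀP(A−BK) = [1.8026 -0.6579; -0.6579 0.4737]
P' = Q + AᵀP(A−BK) = [8.0526 -6.6579; -6.6579 9.4737]
tr(P') = 17.5263


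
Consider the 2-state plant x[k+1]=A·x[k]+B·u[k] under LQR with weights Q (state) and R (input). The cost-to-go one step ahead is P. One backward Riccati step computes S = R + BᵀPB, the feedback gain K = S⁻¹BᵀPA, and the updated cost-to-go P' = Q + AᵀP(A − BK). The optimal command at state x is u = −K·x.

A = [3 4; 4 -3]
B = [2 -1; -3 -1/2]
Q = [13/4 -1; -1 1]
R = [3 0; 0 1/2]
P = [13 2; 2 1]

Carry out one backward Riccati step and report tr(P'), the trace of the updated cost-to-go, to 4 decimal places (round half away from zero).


BᵀP = [20.0000 1.0000; -14.0000 -2.5000]
S = R + BᵀPB = [3 0; 0 1/2] + [37.0000 -20.5000; -20.5000 15.2500] = [40.0000 -20.5000; -20.5000 15.7500]
BᵀPA = [64.0000 77.0000; -52.0000 -48.5000]
K = S⁻¹·BᵀPA = [-0.2765 1.0417; -3.6615 -1.7235]
A−BK = [-0.1085 0.1931; 1.3397 -0.7366]
AᵀP(A−BK) = [8.2992 1.7092; 1.7092 5.1990]
P' = Q + AᵀP(A−BK) = [11.5492 0.7092; 0.7092 6.1990]
tr(P') = 17.7482

17.7482


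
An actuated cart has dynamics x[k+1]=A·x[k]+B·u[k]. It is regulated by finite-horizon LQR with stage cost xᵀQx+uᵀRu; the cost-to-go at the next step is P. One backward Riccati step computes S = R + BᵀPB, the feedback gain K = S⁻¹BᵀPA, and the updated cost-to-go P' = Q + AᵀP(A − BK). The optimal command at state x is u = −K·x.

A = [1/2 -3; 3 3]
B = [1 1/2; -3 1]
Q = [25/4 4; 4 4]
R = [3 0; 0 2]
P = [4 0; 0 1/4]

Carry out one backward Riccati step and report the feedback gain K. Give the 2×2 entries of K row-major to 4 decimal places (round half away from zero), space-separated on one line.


-0.1053 -1.3947 0.5789 -1.0789

BᵀP = [4.0000 -0.7500; 2.0000 0.2500]
S = R + BᵀPB = [3 0; 0 2] + [6.2500 1.2500; 1.2500 1.2500] = [9.2500 1.2500; 1.2500 3.2500]
BᵀPA = [-0.2500 -14.2500; 1.7500 -5.2500]
K = S⁻¹·BᵀPA = [-0.1053 -1.3947; 0.5789 -1.0789]
A−BK = [0.3158 -1.0658; 2.1053 -0.1053]
AᵀP(A−BK) = [2.2105 -2.2105; -2.2105 12.7105]
P' = Q + AᵀP(A−BK) = [8.4605 1.7895; 1.7895 16.7105]
tr(P') = 25.1711


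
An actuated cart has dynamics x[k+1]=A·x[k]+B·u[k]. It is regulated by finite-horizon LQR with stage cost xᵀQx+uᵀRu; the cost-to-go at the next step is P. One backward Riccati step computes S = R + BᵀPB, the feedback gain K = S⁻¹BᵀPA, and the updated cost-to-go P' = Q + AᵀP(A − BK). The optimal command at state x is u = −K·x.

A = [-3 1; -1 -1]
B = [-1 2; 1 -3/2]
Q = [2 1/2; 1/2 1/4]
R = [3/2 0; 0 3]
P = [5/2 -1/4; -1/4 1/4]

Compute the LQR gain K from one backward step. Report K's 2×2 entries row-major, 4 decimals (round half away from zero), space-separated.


0.6595 -0.3045 -0.7388 0.2886

BᵀP = [-2.7500 0.5000; 5.3750 -0.8750]
S = R + BᵀPB = [3/2 0; 0 3] + [3.2500 -6.2500; -6.2500 12.0625] = [4.7500 -6.2500; -6.2500 15.0625]
BᵀPA = [7.7500 -3.2500; -15.2500 6.2500]
K = S⁻¹·BᵀPA = [0.6595 -0.3045; -0.7388 0.2886]
A−BK = [-0.8629 0.1183; -2.7677 -0.2626]
AᵀP(A−BK) = [4.8723 -0.9892; -0.9892 0.4567]
P' = Q + AᵀP(A−BK) = [6.8723 -0.4892; -0.4892 0.7067]
tr(P') = 7.5790


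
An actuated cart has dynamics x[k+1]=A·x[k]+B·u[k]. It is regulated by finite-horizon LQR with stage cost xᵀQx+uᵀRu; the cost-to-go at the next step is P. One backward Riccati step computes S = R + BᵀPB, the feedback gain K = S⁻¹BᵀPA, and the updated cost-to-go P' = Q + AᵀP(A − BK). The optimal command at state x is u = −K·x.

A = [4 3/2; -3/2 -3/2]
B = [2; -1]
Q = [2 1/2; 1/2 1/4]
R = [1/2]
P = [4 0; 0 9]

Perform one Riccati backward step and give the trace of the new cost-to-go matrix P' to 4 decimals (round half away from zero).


9.0637

BᵀP = [8.0000 -9.0000]
S = R + BᵀPB = [1/2] + [25.0000] = [25.5000]
BᵀPA = [45.5000 25.5000]
K = S⁻¹·BᵀPA = [1.7843 1.0000]
A−BK = [0.4314 -0.5000; 0.2843 -0.5000]
AᵀP(A−BK) = [3.0637 -1.2500; -1.2500 3.7500]
P' = Q + AᵀP(A−BK) = [5.0637 -0.7500; -0.7500 4.0000]
tr(P') = 9.0637


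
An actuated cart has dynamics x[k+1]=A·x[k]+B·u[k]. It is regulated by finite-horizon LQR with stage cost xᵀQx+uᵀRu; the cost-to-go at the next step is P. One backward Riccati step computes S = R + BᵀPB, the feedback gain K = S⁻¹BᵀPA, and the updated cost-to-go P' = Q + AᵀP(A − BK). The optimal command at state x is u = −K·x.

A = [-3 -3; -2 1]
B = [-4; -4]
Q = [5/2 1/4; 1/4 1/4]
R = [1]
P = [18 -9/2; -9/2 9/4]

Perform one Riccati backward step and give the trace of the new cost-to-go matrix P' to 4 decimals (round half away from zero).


34.8840

BᵀP = [-54.0000 9.0000]
S = R + BᵀPB = [1] + [180.0000] = [181.0000]
BᵀPA = [144.0000 171.0000]
K = S⁻¹·BᵀPA = [0.7956 0.9448]
A−BK = [0.1823 0.7790; 1.1823 4.7790]
AᵀP(A−BK) = [2.4365 7.9558; 7.9558 29.6975]
P' = Q + AᵀP(A−BK) = [4.9365 8.2058; 8.2058 29.9475]
tr(P') = 34.8840


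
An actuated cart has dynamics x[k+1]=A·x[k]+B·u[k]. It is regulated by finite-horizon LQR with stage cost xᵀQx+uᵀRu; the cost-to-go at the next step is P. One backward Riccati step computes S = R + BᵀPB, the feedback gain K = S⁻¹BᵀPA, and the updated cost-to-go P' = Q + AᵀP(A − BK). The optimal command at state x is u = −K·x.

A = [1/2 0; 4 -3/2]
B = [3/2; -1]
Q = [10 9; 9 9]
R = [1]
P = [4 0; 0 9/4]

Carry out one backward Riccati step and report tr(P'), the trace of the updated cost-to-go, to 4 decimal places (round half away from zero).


BᵀP = [6.0000 -2.2500]
S = R + BᵀPB = [1] + [11.2500] = [12.2500]
BᵀPA = [-6.0000 3.3750]
K = S⁻¹·BᵀPA = [-0.4898 0.2755]
A−BK = [1.2347 -0.4133; 3.5102 -1.2245]
AᵀP(A−BK) = [34.0612 -11.8469; -11.8469 4.1327]
P' = Q + AᵀP(A−BK) = [44.0612 -2.8469; -2.8469 13.1327]
tr(P') = 57.1939

57.1939


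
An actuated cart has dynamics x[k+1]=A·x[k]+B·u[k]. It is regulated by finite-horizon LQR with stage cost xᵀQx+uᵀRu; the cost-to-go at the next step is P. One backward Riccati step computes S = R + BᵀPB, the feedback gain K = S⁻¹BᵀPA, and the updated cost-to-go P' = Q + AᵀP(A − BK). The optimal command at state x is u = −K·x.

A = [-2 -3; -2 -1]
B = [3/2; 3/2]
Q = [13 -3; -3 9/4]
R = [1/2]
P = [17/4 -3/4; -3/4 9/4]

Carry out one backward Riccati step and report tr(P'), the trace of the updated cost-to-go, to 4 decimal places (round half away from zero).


24.5266

BᵀP = [5.2500 2.2500]
S = R + BᵀPB = [1/2] + [11.2500] = [11.7500]
BᵀPA = [-15.0000 -18.0000]
K = S⁻¹·BᵀPA = [-1.2766 -1.5319]
A−BK = [-0.0851 -0.7021; -0.0851 1.2979]
AᵀP(A−BK) = [0.8511 1.0213; 1.0213 8.4255]
P' = Q + AᵀP(A−BK) = [13.8511 -1.9787; -1.9787 10.6755]
tr(P') = 24.5266


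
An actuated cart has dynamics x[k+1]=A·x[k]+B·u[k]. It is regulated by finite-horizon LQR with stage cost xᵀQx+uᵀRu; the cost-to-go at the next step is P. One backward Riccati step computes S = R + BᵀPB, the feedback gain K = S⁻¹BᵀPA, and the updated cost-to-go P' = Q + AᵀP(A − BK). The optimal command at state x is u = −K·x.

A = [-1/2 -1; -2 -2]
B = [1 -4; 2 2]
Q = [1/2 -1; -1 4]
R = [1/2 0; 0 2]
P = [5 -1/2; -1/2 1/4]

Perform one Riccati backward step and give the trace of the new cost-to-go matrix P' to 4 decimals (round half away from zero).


BᵀP = [4.0000 0.0000; -21.0000 2.5000]
S = R + BᵀPB = [1/2 0; 0 2] + [4.0000 -16.0000; -16.0000 89.0000] = [4.5000 -16.0000; -16.0000 91.0000]
BᵀPA = [-2.0000 -4.0000; 5.5000 16.0000]
K = S⁻¹·BᵀPA = [-0.6124 -0.7036; -0.0472 0.0521]
A−BK = [-0.0765 -0.0879; -0.6808 -0.6971]
AᵀP(A−BK) = [0.2850 0.3062; 0.3062 0.3518]
P' = Q + AᵀP(A−BK) = [0.7850 -0.6938; -0.6938 4.3518]
tr(P') = 5.1368

5.1368


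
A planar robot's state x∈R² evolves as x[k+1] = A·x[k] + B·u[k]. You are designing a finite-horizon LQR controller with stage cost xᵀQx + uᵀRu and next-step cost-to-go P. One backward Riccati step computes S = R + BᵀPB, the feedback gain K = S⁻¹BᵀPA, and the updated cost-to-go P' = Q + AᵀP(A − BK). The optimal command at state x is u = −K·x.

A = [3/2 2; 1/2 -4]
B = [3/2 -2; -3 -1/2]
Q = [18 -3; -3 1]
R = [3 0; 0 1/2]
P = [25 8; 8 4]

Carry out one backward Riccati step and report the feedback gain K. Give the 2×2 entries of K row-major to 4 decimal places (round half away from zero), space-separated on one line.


-0.0253 1.0987 -0.7718 -0.0539

BᵀP = [13.5000 0.0000; -54.0000 -18.0000]
S = R + BᵀPB = [3 0; 0 1/2] + [20.2500 -27.0000; -27.0000 117.0000] = [23.2500 -27.0000; -27.0000 117.5000]
BᵀPA = [20.2500 27.0000; -90.0000 -36.0000]
K = S⁻¹·BᵀPA = [-0.0253 1.0987; -0.7718 -0.0539]
A−BK = [-0.0056 0.2441; 0.0383 -0.7309]
AᵀP(A−BK) = [0.3029 -0.1011; -0.1011 4.3947]
P' = Q + AᵀP(A−BK) = [18.3029 -3.1011; -3.1011 5.3947]
tr(P') = 23.6976


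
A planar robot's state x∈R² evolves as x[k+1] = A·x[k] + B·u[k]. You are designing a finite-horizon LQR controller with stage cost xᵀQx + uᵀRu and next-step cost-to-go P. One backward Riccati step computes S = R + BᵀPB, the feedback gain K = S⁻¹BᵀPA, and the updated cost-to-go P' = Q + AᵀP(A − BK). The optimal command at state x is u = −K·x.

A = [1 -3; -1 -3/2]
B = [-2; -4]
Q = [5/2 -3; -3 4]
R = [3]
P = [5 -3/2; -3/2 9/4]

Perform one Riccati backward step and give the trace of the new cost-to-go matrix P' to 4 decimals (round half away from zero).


BᵀP = [-4.0000 -6.0000]
S = R + BᵀPB = [3] + [32.0000] = [35.0000]
BᵀPA = [2.0000 21.0000]
K = S⁻¹·BᵀPA = [0.0571 0.6000]
A−BK = [1.1143 -1.8000; -0.7714 0.9000]
AᵀP(A−BK) = [10.1357 -15.0750; -15.0750 23.9625]
P' = Q + AᵀP(A−BK) = [12.6357 -18.0750; -18.0750 27.9625]
tr(P') = 40.5982

40.5982


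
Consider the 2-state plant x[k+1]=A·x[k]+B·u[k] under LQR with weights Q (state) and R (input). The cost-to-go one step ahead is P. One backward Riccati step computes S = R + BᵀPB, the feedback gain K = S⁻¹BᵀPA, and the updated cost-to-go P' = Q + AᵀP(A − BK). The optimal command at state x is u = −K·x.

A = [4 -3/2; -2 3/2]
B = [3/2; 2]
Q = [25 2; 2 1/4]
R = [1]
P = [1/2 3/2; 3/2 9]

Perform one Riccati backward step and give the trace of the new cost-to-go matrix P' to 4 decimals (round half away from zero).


BᵀP = [3.7500 20.2500]
S = R + BᵀPB = [1] + [46.1250] = [47.1250]
BᵀPA = [-25.5000 24.7500]
K = S⁻¹·BᵀPA = [-0.5411 0.5252]
A−BK = [4.8117 -2.2878; -0.9178 0.4496]
AᵀP(A−BK) = [6.2016 -3.1074; -3.1074 1.6263]
P' = Q + AᵀP(A−BK) = [31.2016 -1.1074; -1.1074 1.8763]
tr(P') = 33.0779

33.0779


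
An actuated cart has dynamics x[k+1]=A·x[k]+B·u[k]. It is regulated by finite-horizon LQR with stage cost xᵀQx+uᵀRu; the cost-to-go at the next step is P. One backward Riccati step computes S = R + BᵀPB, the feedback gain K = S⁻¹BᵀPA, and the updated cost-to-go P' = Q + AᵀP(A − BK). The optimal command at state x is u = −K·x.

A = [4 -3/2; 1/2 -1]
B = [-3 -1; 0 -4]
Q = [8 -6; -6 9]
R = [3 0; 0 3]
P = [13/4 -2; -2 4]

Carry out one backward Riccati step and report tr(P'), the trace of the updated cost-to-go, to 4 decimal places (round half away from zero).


22.1202

BᵀP = [-9.7500 6.0000; 4.7500 -14.0000]
S = R + BᵀPB = [3 0; 0 3] + [29.2500 -14.2500; -14.2500 51.2500] = [32.2500 -14.2500; -14.2500 54.2500]
BᵀPA = [-36.0000 8.6250; 12.0000 6.8750]
K = S⁻¹·BᵀPA = [-1.1523 0.3659; -0.0815 0.2228]
A−BK = [0.4617 -0.1794; 0.1741 -0.1086]
AᵀP(A−BK) = [4.4956 -1.5015; -1.5015 0.6245]
P' = Q + AᵀP(A−BK) = [12.4956 -7.5015; -7.5015 9.6245]
tr(P') = 22.1202


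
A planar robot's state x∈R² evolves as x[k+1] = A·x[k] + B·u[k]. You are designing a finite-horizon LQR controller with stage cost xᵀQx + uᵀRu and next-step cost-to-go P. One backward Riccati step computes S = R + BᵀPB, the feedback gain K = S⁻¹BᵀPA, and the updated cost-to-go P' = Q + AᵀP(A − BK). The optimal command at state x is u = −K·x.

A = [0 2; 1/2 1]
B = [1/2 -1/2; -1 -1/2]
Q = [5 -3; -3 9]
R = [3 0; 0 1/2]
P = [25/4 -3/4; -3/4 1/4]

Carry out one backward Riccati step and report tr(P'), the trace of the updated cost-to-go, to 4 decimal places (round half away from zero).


BᵀP = [3.8750 -0.6250; -2.7500 0.2500]
S = R + BᵀPB = [3 0; 0 1/2] + [2.5625 -1.6250; -1.6250 1.2500] = [5.5625 -1.6250; -1.6250 1.7500]
BᵀPA = [-0.3125 7.1250; 0.1250 -5.2500]
K = S⁻¹·BᵀPA = [-0.0485 0.5551; 0.0264 -2.4846]
A−BK = [0.0374 0.4802; 0.4648 0.3128]
AᵀP(A−BK) = [0.0441 -0.1410; -0.1410 5.2511]
P' = Q + AᵀP(A−BK) = [5.0441 -3.1410; -3.1410 14.2511]
tr(P') = 19.2952

19.2952


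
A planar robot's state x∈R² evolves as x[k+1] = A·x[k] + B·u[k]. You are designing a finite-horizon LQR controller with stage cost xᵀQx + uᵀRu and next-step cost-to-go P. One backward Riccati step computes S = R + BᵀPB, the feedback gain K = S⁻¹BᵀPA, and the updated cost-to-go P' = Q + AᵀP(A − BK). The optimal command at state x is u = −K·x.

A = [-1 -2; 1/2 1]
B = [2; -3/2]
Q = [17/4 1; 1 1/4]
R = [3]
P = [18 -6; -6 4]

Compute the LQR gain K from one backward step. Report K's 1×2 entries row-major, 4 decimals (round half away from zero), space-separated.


BᵀP = [45.0000 -18.0000]
S = R + BᵀPB = [3] + [117.0000] = [120.0000]
BᵀPA = [-54.0000 -108.0000]
K = S⁻¹·BᵀPA = [-0.4500 -0.9000]
A−BK = [-0.1000 -0.2000; -0.1750 -0.3500]
AᵀP(A−BK) = [0.7000 1.4000; 1.4000 2.8000]
P' = Q + AᵀP(A−BK) = [4.9500 2.4000; 2.4000 3.0500]
tr(P') = 8.0000

-0.4500 -0.9000


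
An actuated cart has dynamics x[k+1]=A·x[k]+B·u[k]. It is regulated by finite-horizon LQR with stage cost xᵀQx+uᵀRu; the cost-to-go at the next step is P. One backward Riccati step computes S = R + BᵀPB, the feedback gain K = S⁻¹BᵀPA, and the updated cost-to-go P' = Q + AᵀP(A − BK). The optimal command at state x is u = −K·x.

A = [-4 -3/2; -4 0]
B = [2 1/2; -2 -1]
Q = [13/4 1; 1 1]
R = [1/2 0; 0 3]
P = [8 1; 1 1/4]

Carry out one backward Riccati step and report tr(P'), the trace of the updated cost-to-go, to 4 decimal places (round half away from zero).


18.1652

BᵀP = [14.0000 1.5000; 3.0000 0.2500]
S = R + BᵀPB = [1/2 0; 0 3] + [25.0000 5.5000; 5.5000 1.2500] = [25.5000 5.5000; 5.5000 4.2500]
BᵀPA = [-62.0000 -21.0000; -13.0000 -4.5000]
K = S⁻¹·BᵀPA = [-2.4576 -0.8256; 0.1216 0.0096]
A−BK = [0.8544 0.1464; -8.7936 -1.6416]
AᵀP(A−BK) = [13.2096 2.9376; 2.9376 0.7056]
P' = Q + AᵀP(A−BK) = [16.4596 3.9376; 3.9376 1.7056]
tr(P') = 18.1652


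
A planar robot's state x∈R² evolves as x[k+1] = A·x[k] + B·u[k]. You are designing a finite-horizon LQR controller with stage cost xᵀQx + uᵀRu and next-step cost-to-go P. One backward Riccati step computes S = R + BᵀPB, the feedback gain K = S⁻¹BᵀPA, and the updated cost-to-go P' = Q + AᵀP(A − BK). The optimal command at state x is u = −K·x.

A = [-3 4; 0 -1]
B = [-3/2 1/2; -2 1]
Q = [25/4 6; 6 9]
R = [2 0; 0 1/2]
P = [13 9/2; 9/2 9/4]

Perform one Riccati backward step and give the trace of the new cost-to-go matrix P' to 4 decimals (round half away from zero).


BᵀP = [-28.5000 -11.2500; 11.0000 4.5000]
S = R + BᵀPB = [2 0; 0 1/2] + [65.2500 -25.5000; -25.5000 10.0000] = [67.2500 -25.5000; -25.5000 10.5000]
BᵀPA = [85.5000 -102.7500; -33.0000 39.5000]
K = S⁻¹·BᵀPA = [1.0067 -1.2819; -0.6980 0.6488]
A−BK = [-1.1409 1.7528; 2.7114 -4.2125]
AᵀP(A−BK) = [7.8926 -11.4899; -11.4899 16.9105]
P' = Q + AᵀP(A−BK) = [14.1426 -5.4899; -5.4899 25.9105]
tr(P') = 40.0531

40.0531


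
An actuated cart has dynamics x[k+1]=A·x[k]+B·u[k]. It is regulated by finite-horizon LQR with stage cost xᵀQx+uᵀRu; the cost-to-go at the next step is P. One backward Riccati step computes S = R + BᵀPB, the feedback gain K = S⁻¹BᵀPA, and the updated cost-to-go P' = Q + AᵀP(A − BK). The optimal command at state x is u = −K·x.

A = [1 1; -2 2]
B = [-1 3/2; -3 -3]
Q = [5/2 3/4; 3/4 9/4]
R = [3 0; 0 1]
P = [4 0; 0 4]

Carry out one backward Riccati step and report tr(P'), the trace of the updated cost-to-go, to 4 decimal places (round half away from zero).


BᵀP = [-4.0000 -12.0000; 6.0000 -12.0000]
S = R + BᵀPB = [3 0; 0 1] + [40.0000 30.0000; 30.0000 45.0000] = [43.0000 30.0000; 30.0000 46.0000]
BᵀPA = [20.0000 -28.0000; 30.0000 -18.0000]
K = S⁻¹·BᵀPA = [0.0186 -0.6939; 0.6401 0.0612]
A−BK = [0.0584 0.2143; -0.0241 0.1020]
AᵀP(A−BK) = [0.4267 0.0408; 0.0408 1.6735]
P' = Q + AᵀP(A−BK) = [2.9267 0.7908; 0.7908 3.9235]
tr(P') = 6.8502

6.8502


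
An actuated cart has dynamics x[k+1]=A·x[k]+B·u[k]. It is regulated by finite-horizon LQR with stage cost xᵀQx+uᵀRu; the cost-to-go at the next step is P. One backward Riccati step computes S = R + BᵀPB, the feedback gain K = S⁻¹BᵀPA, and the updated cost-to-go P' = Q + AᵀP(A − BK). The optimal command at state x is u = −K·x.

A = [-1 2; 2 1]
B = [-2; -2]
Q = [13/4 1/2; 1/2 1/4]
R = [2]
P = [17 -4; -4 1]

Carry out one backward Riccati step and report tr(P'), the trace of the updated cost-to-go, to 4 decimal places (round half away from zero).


BᵀP = [-26.0000 6.0000]
S = R + BᵀPB = [2] + [40.0000] = [42.0000]
BᵀPA = [38.0000 -46.0000]
K = S⁻¹·BᵀPA = [0.9048 -1.0952]
A−BK = [0.8095 -0.1905; 3.8095 -1.1905]
AᵀP(A−BK) = [2.6190 -2.3810; -2.3810 2.6190]
P' = Q + AᵀP(A−BK) = [5.8690 -1.8810; -1.8810 2.8690]
tr(P') = 8.7381

8.7381


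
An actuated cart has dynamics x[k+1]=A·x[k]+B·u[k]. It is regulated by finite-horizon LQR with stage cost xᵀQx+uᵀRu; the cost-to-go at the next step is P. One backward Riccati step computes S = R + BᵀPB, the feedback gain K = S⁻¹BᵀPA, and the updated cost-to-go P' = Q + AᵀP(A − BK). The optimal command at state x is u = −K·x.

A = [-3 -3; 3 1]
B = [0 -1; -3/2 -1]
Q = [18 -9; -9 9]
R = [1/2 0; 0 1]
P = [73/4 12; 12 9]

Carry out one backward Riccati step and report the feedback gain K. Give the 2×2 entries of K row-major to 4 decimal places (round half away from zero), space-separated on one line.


BᵀP = [-18.0000 -13.5000; -30.2500 -21.0000]
S = R + BᵀPB = [1/2 0; 0 1] + [20.2500 31.5000; 31.5000 51.2500] = [20.7500 31.5000; 31.5000 52.2500]
BᵀPA = [13.5000 40.5000; 27.7500 69.7500]
K = S⁻¹·BᵀPA = [-1.8355 -0.8810; 1.6377 1.8661]
A−BK = [-1.3623 -1.1339; 1.8844 1.5445]
AᵀP(A−BK) = [8.5840 7.3603; 7.3603 6.7729]
P' = Q + AᵀP(A−BK) = [26.5840 -1.6397; -1.6397 15.7729]
tr(P') = 42.3569

-1.8355 -0.8810 1.6377 1.8661


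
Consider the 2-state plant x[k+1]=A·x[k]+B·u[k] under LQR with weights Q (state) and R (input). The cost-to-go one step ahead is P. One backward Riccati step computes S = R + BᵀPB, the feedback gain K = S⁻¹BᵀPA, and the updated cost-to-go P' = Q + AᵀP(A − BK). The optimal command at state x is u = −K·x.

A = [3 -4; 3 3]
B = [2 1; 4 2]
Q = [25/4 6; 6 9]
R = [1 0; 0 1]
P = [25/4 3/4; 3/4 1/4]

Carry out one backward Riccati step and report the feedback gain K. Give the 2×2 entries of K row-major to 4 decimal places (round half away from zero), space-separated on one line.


1.0335 -1.0431 0.5167 -0.5215

BᵀP = [15.5000 2.5000; 7.7500 1.2500]
S = R + BᵀPB = [1 0; 0 1] + [41.0000 20.5000; 20.5000 10.2500] = [42.0000 20.5000; 20.5000 11.2500]
BᵀPA = [54.0000 -54.5000; 27.0000 -27.2500]
K = S⁻¹·BᵀPA = [1.0335 -1.0431; 0.5167 -0.5215]
A−BK = [0.4163 -1.3923; -2.1675 8.2153]
AᵀP(A−BK) = [2.2392 -4.5933; -4.5933 13.1914]
P' = Q + AᵀP(A−BK) = [8.4892 1.4067; 1.4067 22.1914]
tr(P') = 30.6806


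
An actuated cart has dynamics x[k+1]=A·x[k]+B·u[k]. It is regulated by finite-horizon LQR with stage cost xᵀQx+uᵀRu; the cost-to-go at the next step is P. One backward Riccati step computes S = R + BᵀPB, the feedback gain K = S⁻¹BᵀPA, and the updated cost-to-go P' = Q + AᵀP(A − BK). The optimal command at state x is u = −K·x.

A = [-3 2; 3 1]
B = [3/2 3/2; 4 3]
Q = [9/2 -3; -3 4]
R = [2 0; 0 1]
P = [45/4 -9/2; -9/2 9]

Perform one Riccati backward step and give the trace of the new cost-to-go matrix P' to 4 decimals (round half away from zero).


145.0485

BᵀP = [-1.1250 29.2500; 3.3750 20.2500]
S = R + BᵀPB = [2 0; 0 1] + [115.3125 86.0625; 86.0625 65.8125] = [117.3125 86.0625; 86.0625 66.8125]
BᵀPA = [91.1250 27.0000; 50.6250 27.0000]
K = S⁻¹·BᵀPA = [4.0154 -1.2054; -4.4146 1.9568]
A−BK = [-2.4012 0.8729; 0.1822 -0.0488]
AᵀP(A−BK) = [120.8366 -43.2219; -43.2219 15.7118]
P' = Q + AᵀP(A−BK) = [125.3366 -46.2219; -46.2219 19.7118]
tr(P') = 145.0485


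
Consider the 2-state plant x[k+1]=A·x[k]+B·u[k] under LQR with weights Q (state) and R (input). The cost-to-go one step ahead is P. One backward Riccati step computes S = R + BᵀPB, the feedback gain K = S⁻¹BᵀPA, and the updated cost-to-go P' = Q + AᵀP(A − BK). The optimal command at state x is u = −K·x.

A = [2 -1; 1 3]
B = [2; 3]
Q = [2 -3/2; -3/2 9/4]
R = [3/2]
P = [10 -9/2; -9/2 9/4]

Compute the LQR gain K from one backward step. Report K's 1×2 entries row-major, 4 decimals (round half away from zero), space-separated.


BᵀP = [6.5000 -2.2500]
S = R + BᵀPB = [3/2] + [6.2500] = [7.7500]
BᵀPA = [10.7500 -13.2500]
K = S⁻¹·BᵀPA = [1.3871 -1.7097]
A−BK = [-0.7742 2.4194; -3.1613 8.1290]
AᵀP(A−BK) = [9.3387 -17.3710; -17.3710 34.5968]
P' = Q + AᵀP(A−BK) = [11.3387 -18.8710; -18.8710 36.8468]
tr(P') = 48.1855

1.3871 -1.7097


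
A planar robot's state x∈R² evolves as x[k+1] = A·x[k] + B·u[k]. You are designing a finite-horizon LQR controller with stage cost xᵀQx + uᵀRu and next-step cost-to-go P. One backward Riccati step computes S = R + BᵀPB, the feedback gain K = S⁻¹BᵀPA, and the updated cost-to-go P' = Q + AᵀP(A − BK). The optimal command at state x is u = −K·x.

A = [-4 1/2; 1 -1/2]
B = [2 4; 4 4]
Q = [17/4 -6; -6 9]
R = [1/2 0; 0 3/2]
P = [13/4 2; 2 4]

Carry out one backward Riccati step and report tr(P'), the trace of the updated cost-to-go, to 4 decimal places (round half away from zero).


BᵀP = [14.5000 20.0000; 21.0000 24.0000]
S = R + BᵀPB = [1/2 0; 0 3/2] + [109.0000 138.0000; 138.0000 180.0000] = [109.5000 138.0000; 138.0000 181.5000]
BᵀPA = [-38.0000 -2.7500; -60.0000 -1.5000]
K = S⁻¹·BᵀPA = [1.6658 -0.3519; -1.5971 0.2593]
A−BK = [-0.9431 0.1667; 0.7254 -0.1296]
AᵀP(A−BK) = [7.4724 -1.3148; -1.3148 0.2338]
P' = Q + AᵀP(A−BK) = [11.7224 -7.3148; -7.3148 9.2338]
tr(P') = 20.9562

20.9562


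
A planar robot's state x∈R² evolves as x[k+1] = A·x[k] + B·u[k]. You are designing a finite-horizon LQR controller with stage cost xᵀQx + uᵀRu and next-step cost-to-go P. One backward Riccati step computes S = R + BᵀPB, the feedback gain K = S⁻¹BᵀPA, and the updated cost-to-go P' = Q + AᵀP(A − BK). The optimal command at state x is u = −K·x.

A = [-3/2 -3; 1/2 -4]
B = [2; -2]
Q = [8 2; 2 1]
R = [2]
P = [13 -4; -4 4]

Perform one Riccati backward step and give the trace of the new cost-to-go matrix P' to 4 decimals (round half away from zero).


81.9657

BᵀP = [34.0000 -16.0000]
S = R + BᵀPB = [2] + [100.0000] = [102.0000]
BᵀPA = [-59.0000 -38.0000]
K = S⁻¹·BᵀPA = [-0.5784 -0.3725]
A−BK = [-0.3431 -2.2549; -0.6569 -4.7451]
AᵀP(A−BK) = [2.1225 10.5196; 10.5196 70.8431]
P' = Q + AᵀP(A−BK) = [10.1225 12.5196; 12.5196 71.8431]
tr(P') = 81.9657


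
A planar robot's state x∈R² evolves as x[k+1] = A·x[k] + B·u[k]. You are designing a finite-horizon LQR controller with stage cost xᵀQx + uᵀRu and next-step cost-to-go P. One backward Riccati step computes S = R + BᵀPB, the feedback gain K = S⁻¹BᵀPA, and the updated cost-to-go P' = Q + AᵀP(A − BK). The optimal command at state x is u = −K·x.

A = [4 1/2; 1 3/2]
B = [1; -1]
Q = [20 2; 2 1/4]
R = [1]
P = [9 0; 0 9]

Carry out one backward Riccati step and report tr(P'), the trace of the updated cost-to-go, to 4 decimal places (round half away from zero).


153.1184

BᵀP = [9.0000 -9.0000]
S = R + BᵀPB = [1] + [18.0000] = [19.0000]
BᵀPA = [27.0000 -9.0000]
K = S⁻¹·BᵀPA = [1.4211 -0.4737]
A−BK = [2.5789 0.9737; 2.4211 1.0263]
AᵀP(A−BK) = [114.6316 44.2895; 44.2895 18.2368]
P' = Q + AᵀP(A−BK) = [134.6316 46.2895; 46.2895 18.4868]
tr(P') = 153.1184


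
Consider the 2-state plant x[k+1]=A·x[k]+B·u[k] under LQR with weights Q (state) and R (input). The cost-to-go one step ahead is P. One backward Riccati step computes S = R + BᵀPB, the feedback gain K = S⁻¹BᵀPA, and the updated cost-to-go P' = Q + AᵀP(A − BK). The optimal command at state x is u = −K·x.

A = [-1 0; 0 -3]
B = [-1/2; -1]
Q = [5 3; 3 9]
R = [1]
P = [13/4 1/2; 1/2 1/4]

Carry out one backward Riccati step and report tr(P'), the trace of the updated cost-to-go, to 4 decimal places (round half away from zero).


BᵀP = [-2.1250 -0.5000]
S = R + BᵀPB = [1] + [1.5625] = [2.5625]
BᵀPA = [2.1250 1.5000]
K = S⁻¹·BᵀPA = [0.8293 0.5854]
A−BK = [-0.5854 0.2927; 0.8293 -2.4146]
AᵀP(A−BK) = [1.4878 0.2561; 0.2561 1.3720]
P' = Q + AᵀP(A−BK) = [6.4878 3.2561; 3.2561 10.3720]
tr(P') = 16.8598

16.8598


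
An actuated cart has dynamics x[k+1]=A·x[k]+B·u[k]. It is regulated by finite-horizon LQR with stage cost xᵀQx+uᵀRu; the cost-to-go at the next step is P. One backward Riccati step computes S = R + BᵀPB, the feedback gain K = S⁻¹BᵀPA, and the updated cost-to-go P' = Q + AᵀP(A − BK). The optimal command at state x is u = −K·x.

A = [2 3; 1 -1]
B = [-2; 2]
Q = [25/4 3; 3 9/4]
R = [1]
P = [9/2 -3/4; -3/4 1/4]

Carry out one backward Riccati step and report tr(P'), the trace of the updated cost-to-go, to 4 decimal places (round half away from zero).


BᵀP = [-10.5000 2.0000]
S = R + BᵀPB = [1] + [25.0000] = [26.0000]
BᵀPA = [-19.0000 -33.5000]
K = S⁻¹·BᵀPA = [-0.7308 -1.2885]
A−BK = [0.5385 0.4231; 2.4615 1.5769]
AᵀP(A−BK) = [1.3654 1.5192; 1.5192 2.0865]
P' = Q + AᵀP(A−BK) = [7.6154 4.5192; 4.5192 4.3365]
tr(P') = 11.9519

11.9519


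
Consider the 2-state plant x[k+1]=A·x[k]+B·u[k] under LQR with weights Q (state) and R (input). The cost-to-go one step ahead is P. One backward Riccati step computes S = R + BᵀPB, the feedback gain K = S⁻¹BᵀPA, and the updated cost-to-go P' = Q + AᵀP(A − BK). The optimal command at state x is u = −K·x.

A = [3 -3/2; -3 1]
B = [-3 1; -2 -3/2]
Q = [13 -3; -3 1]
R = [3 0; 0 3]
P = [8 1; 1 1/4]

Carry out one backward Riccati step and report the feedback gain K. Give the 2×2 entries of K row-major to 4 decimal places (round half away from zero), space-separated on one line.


-0.6572 0.3549 0.4656 -0.2055

BᵀP = [-26.0000 -3.5000; 6.5000 0.6250]
S = R + BᵀPB = [3 0; 0 3] + [85.0000 -20.7500; -20.7500 5.5625] = [88.0000 -20.7500; -20.7500 8.5625]
BᵀPA = [-67.5000 35.5000; 17.6250 -9.1250]
K = S⁻¹·BᵀPA = [-0.6572 0.3549; 0.4656 -0.2055]
A−BK = [0.5626 -0.2296; -3.6160 1.4016]
AᵀP(A−BK) = [3.6787 -1.6687; -1.6687 0.7740]
P' = Q + AᵀP(A−BK) = [16.6787 -4.6687; -4.6687 1.7740]
tr(P') = 18.4527


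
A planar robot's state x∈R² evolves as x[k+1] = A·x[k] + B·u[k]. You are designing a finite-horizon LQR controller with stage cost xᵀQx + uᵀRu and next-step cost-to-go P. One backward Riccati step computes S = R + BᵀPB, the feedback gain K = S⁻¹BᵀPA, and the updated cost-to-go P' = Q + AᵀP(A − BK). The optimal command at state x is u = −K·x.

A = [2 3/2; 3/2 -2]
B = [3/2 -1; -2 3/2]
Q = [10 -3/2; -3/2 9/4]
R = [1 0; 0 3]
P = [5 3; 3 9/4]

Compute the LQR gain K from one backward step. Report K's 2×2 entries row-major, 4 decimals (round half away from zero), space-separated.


BᵀP = [1.5000 0.0000; -0.5000 0.3750]
S = R + BᵀPB = [1 0; 0 3] + [2.2500 -1.5000; -1.5000 1.0625] = [3.2500 -1.5000; -1.5000 4.0625]
BᵀPA = [3.0000 2.2500; -0.4375 -1.5000]
K = S⁻¹·BᵀPA = [1.0528 0.6291; 0.2810 -0.1369]
A−BK = [0.7019 0.4194; 3.1840 -0.5364]
AᵀP(A−BK) = [40.0271 1.0528; 1.0528 0.6291]
P' = Q + AᵀP(A−BK) = [50.0271 -0.4472; -0.4472 2.8791]
tr(P') = 52.9062

1.0528 0.6291 0.2810 -0.1369


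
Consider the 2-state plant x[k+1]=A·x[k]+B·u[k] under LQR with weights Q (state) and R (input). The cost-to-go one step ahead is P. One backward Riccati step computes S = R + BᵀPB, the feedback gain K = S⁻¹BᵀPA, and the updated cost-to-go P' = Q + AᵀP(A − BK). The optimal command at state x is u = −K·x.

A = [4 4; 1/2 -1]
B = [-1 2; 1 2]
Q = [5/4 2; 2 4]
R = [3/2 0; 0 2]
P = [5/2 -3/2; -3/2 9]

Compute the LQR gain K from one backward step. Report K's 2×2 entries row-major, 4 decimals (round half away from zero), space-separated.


-1.4459 -2.1204 0.9527 0.5713

BᵀP = [-4.0000 10.5000; 2.0000 15.0000]
S = R + BᵀPB = [3/2 0; 0 2] + [14.5000 13.0000; 13.0000 34.0000] = [16.0000 13.0000; 13.0000 36.0000]
BᵀPA = [-10.7500 -26.5000; 15.5000 -7.0000]
K = S⁻¹·BᵀPA = [-1.4459 -2.1204; 0.9527 0.5713]
A−BK = [0.6486 0.7371; 0.0405 -0.0221]
AᵀP(A−BK) = [5.9392 6.8514; 6.8514 8.8084]
P' = Q + AᵀP(A−BK) = [7.1892 8.8514; 8.8514 12.8084]
tr(P') = 19.9975


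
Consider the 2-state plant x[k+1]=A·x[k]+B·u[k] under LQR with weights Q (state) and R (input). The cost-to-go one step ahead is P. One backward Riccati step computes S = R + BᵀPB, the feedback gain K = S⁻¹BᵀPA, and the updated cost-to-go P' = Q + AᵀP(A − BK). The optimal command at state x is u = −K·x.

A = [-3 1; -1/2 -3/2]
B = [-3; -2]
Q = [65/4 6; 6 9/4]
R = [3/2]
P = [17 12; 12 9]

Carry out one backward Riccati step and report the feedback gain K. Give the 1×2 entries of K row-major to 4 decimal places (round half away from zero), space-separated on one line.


0.7534 0.0179

BᵀP = [-75.0000 -54.0000]
S = R + BᵀPB = [3/2] + [333.0000] = [334.5000]
BᵀPA = [252.0000 6.0000]
K = S⁻¹·BᵀPA = [0.7534 0.0179]
A−BK = [-0.7399 1.0538; 1.0067 -1.4641]
AᵀP(A−BK) = [1.4025 -0.7702; -0.7702 1.1424]
P' = Q + AᵀP(A−BK) = [17.6525 5.2298; 5.2298 3.3924]
tr(P') = 21.0448


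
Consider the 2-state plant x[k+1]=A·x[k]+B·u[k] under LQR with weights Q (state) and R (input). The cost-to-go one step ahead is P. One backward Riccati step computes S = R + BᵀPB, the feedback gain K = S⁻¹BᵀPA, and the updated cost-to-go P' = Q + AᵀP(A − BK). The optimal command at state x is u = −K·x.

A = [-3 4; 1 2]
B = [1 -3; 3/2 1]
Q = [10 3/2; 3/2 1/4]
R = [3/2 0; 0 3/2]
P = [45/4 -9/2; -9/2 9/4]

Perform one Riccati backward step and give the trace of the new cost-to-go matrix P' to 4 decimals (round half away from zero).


BᵀP = [4.5000 -1.1250; -38.2500 15.7500]
S = R + BᵀPB = [3/2 0; 0 3/2] + [2.8125 -14.6250; -14.6250 130.5000] = [4.3125 -14.6250; -14.6250 132.0000]
BᵀPA = [-14.6250 15.7500; 130.5000 -121.5000]
K = S⁻¹·BᵀPA = [-0.0617 0.8500; 0.9818 -0.8263]
A−BK = [0.0071 0.6712; 0.1108 1.5512]
AᵀP(A−BK) = [1.4727 -1.2394; -1.2394 3.2196]
P' = Q + AᵀP(A−BK) = [11.4727 0.2606; 0.2606 3.4696]
tr(P') = 14.9423

14.9423
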